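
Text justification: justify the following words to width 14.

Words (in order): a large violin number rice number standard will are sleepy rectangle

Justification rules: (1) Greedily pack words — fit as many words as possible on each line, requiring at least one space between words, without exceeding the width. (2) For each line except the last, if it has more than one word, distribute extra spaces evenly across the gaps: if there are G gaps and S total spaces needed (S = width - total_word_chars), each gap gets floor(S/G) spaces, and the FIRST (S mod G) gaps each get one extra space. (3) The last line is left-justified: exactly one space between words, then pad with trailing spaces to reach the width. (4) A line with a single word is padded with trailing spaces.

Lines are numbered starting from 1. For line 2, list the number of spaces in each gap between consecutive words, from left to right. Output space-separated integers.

Line 1: ['a', 'large', 'violin'] (min_width=14, slack=0)
Line 2: ['number', 'rice'] (min_width=11, slack=3)
Line 3: ['number'] (min_width=6, slack=8)
Line 4: ['standard', 'will'] (min_width=13, slack=1)
Line 5: ['are', 'sleepy'] (min_width=10, slack=4)
Line 6: ['rectangle'] (min_width=9, slack=5)

Answer: 4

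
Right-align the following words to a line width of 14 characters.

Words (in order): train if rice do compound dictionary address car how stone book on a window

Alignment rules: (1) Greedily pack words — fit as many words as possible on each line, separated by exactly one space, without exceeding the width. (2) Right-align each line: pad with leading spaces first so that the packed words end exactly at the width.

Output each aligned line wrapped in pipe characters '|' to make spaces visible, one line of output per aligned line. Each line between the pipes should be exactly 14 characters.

Line 1: ['train', 'if', 'rice'] (min_width=13, slack=1)
Line 2: ['do', 'compound'] (min_width=11, slack=3)
Line 3: ['dictionary'] (min_width=10, slack=4)
Line 4: ['address', 'car'] (min_width=11, slack=3)
Line 5: ['how', 'stone', 'book'] (min_width=14, slack=0)
Line 6: ['on', 'a', 'window'] (min_width=11, slack=3)

Answer: | train if rice|
|   do compound|
|    dictionary|
|   address car|
|how stone book|
|   on a window|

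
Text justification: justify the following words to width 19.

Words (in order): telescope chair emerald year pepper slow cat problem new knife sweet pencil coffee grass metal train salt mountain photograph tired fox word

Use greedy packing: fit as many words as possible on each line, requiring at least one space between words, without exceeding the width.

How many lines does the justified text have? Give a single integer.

Answer: 8

Derivation:
Line 1: ['telescope', 'chair'] (min_width=15, slack=4)
Line 2: ['emerald', 'year', 'pepper'] (min_width=19, slack=0)
Line 3: ['slow', 'cat', 'problem'] (min_width=16, slack=3)
Line 4: ['new', 'knife', 'sweet'] (min_width=15, slack=4)
Line 5: ['pencil', 'coffee', 'grass'] (min_width=19, slack=0)
Line 6: ['metal', 'train', 'salt'] (min_width=16, slack=3)
Line 7: ['mountain', 'photograph'] (min_width=19, slack=0)
Line 8: ['tired', 'fox', 'word'] (min_width=14, slack=5)
Total lines: 8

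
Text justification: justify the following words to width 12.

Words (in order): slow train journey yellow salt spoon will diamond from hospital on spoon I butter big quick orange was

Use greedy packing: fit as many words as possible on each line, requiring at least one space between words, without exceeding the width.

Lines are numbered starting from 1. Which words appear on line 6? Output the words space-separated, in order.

Answer: hospital on

Derivation:
Line 1: ['slow', 'train'] (min_width=10, slack=2)
Line 2: ['journey'] (min_width=7, slack=5)
Line 3: ['yellow', 'salt'] (min_width=11, slack=1)
Line 4: ['spoon', 'will'] (min_width=10, slack=2)
Line 5: ['diamond', 'from'] (min_width=12, slack=0)
Line 6: ['hospital', 'on'] (min_width=11, slack=1)
Line 7: ['spoon', 'I'] (min_width=7, slack=5)
Line 8: ['butter', 'big'] (min_width=10, slack=2)
Line 9: ['quick', 'orange'] (min_width=12, slack=0)
Line 10: ['was'] (min_width=3, slack=9)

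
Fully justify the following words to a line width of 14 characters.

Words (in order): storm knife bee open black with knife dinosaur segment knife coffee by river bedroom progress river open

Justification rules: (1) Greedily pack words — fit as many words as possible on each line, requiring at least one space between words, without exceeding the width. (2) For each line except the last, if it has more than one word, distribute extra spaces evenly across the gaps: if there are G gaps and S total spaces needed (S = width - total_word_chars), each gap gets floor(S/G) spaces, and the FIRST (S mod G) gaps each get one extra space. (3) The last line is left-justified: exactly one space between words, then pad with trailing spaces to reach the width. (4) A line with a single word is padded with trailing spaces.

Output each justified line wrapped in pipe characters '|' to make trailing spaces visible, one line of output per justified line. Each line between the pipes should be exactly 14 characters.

Line 1: ['storm', 'knife'] (min_width=11, slack=3)
Line 2: ['bee', 'open', 'black'] (min_width=14, slack=0)
Line 3: ['with', 'knife'] (min_width=10, slack=4)
Line 4: ['dinosaur'] (min_width=8, slack=6)
Line 5: ['segment', 'knife'] (min_width=13, slack=1)
Line 6: ['coffee', 'by'] (min_width=9, slack=5)
Line 7: ['river', 'bedroom'] (min_width=13, slack=1)
Line 8: ['progress', 'river'] (min_width=14, slack=0)
Line 9: ['open'] (min_width=4, slack=10)

Answer: |storm    knife|
|bee open black|
|with     knife|
|dinosaur      |
|segment  knife|
|coffee      by|
|river  bedroom|
|progress river|
|open          |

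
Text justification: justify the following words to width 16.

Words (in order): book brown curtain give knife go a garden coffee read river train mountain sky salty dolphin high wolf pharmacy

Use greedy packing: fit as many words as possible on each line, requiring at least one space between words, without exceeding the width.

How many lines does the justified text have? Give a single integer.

Answer: 9

Derivation:
Line 1: ['book', 'brown'] (min_width=10, slack=6)
Line 2: ['curtain', 'give'] (min_width=12, slack=4)
Line 3: ['knife', 'go', 'a'] (min_width=10, slack=6)
Line 4: ['garden', 'coffee'] (min_width=13, slack=3)
Line 5: ['read', 'river', 'train'] (min_width=16, slack=0)
Line 6: ['mountain', 'sky'] (min_width=12, slack=4)
Line 7: ['salty', 'dolphin'] (min_width=13, slack=3)
Line 8: ['high', 'wolf'] (min_width=9, slack=7)
Line 9: ['pharmacy'] (min_width=8, slack=8)
Total lines: 9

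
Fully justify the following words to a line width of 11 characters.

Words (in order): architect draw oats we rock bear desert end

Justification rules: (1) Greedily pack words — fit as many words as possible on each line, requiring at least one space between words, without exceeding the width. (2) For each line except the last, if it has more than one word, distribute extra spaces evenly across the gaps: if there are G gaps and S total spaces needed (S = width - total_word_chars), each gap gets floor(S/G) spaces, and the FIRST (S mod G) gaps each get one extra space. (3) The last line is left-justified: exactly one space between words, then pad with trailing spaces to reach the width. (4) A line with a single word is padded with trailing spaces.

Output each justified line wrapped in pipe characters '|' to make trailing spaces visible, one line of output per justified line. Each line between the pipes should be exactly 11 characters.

Line 1: ['architect'] (min_width=9, slack=2)
Line 2: ['draw', 'oats'] (min_width=9, slack=2)
Line 3: ['we', 'rock'] (min_width=7, slack=4)
Line 4: ['bear', 'desert'] (min_width=11, slack=0)
Line 5: ['end'] (min_width=3, slack=8)

Answer: |architect  |
|draw   oats|
|we     rock|
|bear desert|
|end        |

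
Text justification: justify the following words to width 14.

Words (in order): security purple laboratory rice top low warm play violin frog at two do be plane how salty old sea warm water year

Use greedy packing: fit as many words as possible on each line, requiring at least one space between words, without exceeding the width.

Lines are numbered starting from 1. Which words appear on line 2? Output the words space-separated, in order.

Line 1: ['security'] (min_width=8, slack=6)
Line 2: ['purple'] (min_width=6, slack=8)
Line 3: ['laboratory'] (min_width=10, slack=4)
Line 4: ['rice', 'top', 'low'] (min_width=12, slack=2)
Line 5: ['warm', 'play'] (min_width=9, slack=5)
Line 6: ['violin', 'frog', 'at'] (min_width=14, slack=0)
Line 7: ['two', 'do', 'be'] (min_width=9, slack=5)
Line 8: ['plane', 'how'] (min_width=9, slack=5)
Line 9: ['salty', 'old', 'sea'] (min_width=13, slack=1)
Line 10: ['warm', 'water'] (min_width=10, slack=4)
Line 11: ['year'] (min_width=4, slack=10)

Answer: purple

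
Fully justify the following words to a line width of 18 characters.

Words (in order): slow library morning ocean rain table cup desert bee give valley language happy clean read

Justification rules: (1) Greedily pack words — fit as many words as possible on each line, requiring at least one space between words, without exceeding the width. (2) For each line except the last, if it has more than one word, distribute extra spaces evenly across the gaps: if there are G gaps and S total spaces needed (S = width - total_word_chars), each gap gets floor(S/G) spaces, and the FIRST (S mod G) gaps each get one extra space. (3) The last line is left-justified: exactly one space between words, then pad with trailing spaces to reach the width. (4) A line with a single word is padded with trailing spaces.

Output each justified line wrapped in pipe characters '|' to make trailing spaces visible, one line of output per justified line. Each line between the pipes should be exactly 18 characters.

Answer: |slow       library|
|morning ocean rain|
|table  cup  desert|
|bee   give  valley|
|language     happy|
|clean read        |

Derivation:
Line 1: ['slow', 'library'] (min_width=12, slack=6)
Line 2: ['morning', 'ocean', 'rain'] (min_width=18, slack=0)
Line 3: ['table', 'cup', 'desert'] (min_width=16, slack=2)
Line 4: ['bee', 'give', 'valley'] (min_width=15, slack=3)
Line 5: ['language', 'happy'] (min_width=14, slack=4)
Line 6: ['clean', 'read'] (min_width=10, slack=8)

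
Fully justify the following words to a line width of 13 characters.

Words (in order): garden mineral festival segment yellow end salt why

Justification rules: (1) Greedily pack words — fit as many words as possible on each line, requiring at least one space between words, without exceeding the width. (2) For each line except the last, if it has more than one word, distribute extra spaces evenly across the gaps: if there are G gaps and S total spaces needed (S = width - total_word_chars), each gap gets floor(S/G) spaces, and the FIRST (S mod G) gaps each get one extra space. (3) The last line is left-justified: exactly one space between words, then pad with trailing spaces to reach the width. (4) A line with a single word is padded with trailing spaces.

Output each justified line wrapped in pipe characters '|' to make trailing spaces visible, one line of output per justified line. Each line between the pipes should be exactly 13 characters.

Line 1: ['garden'] (min_width=6, slack=7)
Line 2: ['mineral'] (min_width=7, slack=6)
Line 3: ['festival'] (min_width=8, slack=5)
Line 4: ['segment'] (min_width=7, slack=6)
Line 5: ['yellow', 'end'] (min_width=10, slack=3)
Line 6: ['salt', 'why'] (min_width=8, slack=5)

Answer: |garden       |
|mineral      |
|festival     |
|segment      |
|yellow    end|
|salt why     |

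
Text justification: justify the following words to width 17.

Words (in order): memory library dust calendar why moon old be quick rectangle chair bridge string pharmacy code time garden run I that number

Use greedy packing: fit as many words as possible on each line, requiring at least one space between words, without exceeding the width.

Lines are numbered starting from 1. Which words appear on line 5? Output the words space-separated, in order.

Line 1: ['memory', 'library'] (min_width=14, slack=3)
Line 2: ['dust', 'calendar', 'why'] (min_width=17, slack=0)
Line 3: ['moon', 'old', 'be', 'quick'] (min_width=17, slack=0)
Line 4: ['rectangle', 'chair'] (min_width=15, slack=2)
Line 5: ['bridge', 'string'] (min_width=13, slack=4)
Line 6: ['pharmacy', 'code'] (min_width=13, slack=4)
Line 7: ['time', 'garden', 'run', 'I'] (min_width=17, slack=0)
Line 8: ['that', 'number'] (min_width=11, slack=6)

Answer: bridge string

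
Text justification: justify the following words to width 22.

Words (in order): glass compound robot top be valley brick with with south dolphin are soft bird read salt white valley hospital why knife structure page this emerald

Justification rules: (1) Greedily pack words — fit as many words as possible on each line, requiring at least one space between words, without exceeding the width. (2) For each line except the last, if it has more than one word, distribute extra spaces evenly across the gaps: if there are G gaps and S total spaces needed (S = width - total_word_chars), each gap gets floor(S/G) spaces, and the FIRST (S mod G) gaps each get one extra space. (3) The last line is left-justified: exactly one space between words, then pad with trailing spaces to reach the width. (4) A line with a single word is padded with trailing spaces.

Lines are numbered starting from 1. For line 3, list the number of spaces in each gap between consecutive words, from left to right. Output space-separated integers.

Line 1: ['glass', 'compound', 'robot'] (min_width=20, slack=2)
Line 2: ['top', 'be', 'valley', 'brick'] (min_width=19, slack=3)
Line 3: ['with', 'with', 'south'] (min_width=15, slack=7)
Line 4: ['dolphin', 'are', 'soft', 'bird'] (min_width=21, slack=1)
Line 5: ['read', 'salt', 'white', 'valley'] (min_width=22, slack=0)
Line 6: ['hospital', 'why', 'knife'] (min_width=18, slack=4)
Line 7: ['structure', 'page', 'this'] (min_width=19, slack=3)
Line 8: ['emerald'] (min_width=7, slack=15)

Answer: 5 4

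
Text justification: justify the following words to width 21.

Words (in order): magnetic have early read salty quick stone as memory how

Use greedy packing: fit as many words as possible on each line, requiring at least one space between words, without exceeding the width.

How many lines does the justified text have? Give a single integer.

Answer: 3

Derivation:
Line 1: ['magnetic', 'have', 'early'] (min_width=19, slack=2)
Line 2: ['read', 'salty', 'quick'] (min_width=16, slack=5)
Line 3: ['stone', 'as', 'memory', 'how'] (min_width=19, slack=2)
Total lines: 3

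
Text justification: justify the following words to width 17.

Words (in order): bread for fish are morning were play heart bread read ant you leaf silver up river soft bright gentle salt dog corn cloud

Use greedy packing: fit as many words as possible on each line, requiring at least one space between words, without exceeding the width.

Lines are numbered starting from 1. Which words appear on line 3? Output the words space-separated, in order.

Line 1: ['bread', 'for', 'fish'] (min_width=14, slack=3)
Line 2: ['are', 'morning', 'were'] (min_width=16, slack=1)
Line 3: ['play', 'heart', 'bread'] (min_width=16, slack=1)
Line 4: ['read', 'ant', 'you', 'leaf'] (min_width=17, slack=0)
Line 5: ['silver', 'up', 'river'] (min_width=15, slack=2)
Line 6: ['soft', 'bright'] (min_width=11, slack=6)
Line 7: ['gentle', 'salt', 'dog'] (min_width=15, slack=2)
Line 8: ['corn', 'cloud'] (min_width=10, slack=7)

Answer: play heart bread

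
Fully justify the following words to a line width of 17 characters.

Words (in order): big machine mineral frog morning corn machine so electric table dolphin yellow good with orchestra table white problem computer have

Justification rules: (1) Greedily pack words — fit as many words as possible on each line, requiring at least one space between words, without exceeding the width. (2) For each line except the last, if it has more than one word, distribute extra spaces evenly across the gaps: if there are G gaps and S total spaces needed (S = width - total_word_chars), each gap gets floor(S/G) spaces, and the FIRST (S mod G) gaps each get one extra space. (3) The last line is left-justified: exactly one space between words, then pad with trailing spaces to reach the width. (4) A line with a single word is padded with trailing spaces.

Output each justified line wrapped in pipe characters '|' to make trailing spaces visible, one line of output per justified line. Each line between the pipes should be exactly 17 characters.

Answer: |big       machine|
|mineral      frog|
|morning      corn|
|machine        so|
|electric    table|
|dolphin    yellow|
|good         with|
|orchestra   table|
|white     problem|
|computer have    |

Derivation:
Line 1: ['big', 'machine'] (min_width=11, slack=6)
Line 2: ['mineral', 'frog'] (min_width=12, slack=5)
Line 3: ['morning', 'corn'] (min_width=12, slack=5)
Line 4: ['machine', 'so'] (min_width=10, slack=7)
Line 5: ['electric', 'table'] (min_width=14, slack=3)
Line 6: ['dolphin', 'yellow'] (min_width=14, slack=3)
Line 7: ['good', 'with'] (min_width=9, slack=8)
Line 8: ['orchestra', 'table'] (min_width=15, slack=2)
Line 9: ['white', 'problem'] (min_width=13, slack=4)
Line 10: ['computer', 'have'] (min_width=13, slack=4)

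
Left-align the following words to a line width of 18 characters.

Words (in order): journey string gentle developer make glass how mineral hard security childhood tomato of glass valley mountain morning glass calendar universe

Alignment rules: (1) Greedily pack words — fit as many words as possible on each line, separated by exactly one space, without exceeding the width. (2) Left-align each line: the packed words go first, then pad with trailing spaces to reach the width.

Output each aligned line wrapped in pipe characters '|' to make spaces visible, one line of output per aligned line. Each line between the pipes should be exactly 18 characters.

Line 1: ['journey', 'string'] (min_width=14, slack=4)
Line 2: ['gentle', 'developer'] (min_width=16, slack=2)
Line 3: ['make', 'glass', 'how'] (min_width=14, slack=4)
Line 4: ['mineral', 'hard'] (min_width=12, slack=6)
Line 5: ['security', 'childhood'] (min_width=18, slack=0)
Line 6: ['tomato', 'of', 'glass'] (min_width=15, slack=3)
Line 7: ['valley', 'mountain'] (min_width=15, slack=3)
Line 8: ['morning', 'glass'] (min_width=13, slack=5)
Line 9: ['calendar', 'universe'] (min_width=17, slack=1)

Answer: |journey string    |
|gentle developer  |
|make glass how    |
|mineral hard      |
|security childhood|
|tomato of glass   |
|valley mountain   |
|morning glass     |
|calendar universe |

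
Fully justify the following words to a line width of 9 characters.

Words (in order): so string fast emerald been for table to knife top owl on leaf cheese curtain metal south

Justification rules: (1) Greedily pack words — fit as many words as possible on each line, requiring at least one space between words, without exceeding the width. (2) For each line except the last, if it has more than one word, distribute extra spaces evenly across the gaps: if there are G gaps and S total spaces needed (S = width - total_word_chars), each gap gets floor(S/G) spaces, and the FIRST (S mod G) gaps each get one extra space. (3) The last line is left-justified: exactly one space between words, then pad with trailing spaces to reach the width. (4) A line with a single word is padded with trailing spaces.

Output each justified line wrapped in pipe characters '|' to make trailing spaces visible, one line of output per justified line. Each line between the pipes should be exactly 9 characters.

Line 1: ['so', 'string'] (min_width=9, slack=0)
Line 2: ['fast'] (min_width=4, slack=5)
Line 3: ['emerald'] (min_width=7, slack=2)
Line 4: ['been', 'for'] (min_width=8, slack=1)
Line 5: ['table', 'to'] (min_width=8, slack=1)
Line 6: ['knife', 'top'] (min_width=9, slack=0)
Line 7: ['owl', 'on'] (min_width=6, slack=3)
Line 8: ['leaf'] (min_width=4, slack=5)
Line 9: ['cheese'] (min_width=6, slack=3)
Line 10: ['curtain'] (min_width=7, slack=2)
Line 11: ['metal'] (min_width=5, slack=4)
Line 12: ['south'] (min_width=5, slack=4)

Answer: |so string|
|fast     |
|emerald  |
|been  for|
|table  to|
|knife top|
|owl    on|
|leaf     |
|cheese   |
|curtain  |
|metal    |
|south    |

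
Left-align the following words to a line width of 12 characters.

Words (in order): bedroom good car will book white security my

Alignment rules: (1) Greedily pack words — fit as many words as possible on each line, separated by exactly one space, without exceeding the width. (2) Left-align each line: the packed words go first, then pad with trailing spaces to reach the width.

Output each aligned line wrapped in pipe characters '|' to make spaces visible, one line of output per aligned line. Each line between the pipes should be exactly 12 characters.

Line 1: ['bedroom', 'good'] (min_width=12, slack=0)
Line 2: ['car', 'will'] (min_width=8, slack=4)
Line 3: ['book', 'white'] (min_width=10, slack=2)
Line 4: ['security', 'my'] (min_width=11, slack=1)

Answer: |bedroom good|
|car will    |
|book white  |
|security my |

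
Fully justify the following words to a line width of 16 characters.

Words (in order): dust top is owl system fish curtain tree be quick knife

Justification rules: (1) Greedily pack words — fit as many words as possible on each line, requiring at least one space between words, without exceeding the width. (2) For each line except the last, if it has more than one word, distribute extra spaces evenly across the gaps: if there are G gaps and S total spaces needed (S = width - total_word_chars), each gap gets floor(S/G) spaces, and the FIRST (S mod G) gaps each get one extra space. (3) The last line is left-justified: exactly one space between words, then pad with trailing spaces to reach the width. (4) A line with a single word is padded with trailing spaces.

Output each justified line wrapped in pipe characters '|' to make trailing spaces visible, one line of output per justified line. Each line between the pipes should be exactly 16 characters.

Answer: |dust  top is owl|
|system      fish|
|curtain  tree be|
|quick knife     |

Derivation:
Line 1: ['dust', 'top', 'is', 'owl'] (min_width=15, slack=1)
Line 2: ['system', 'fish'] (min_width=11, slack=5)
Line 3: ['curtain', 'tree', 'be'] (min_width=15, slack=1)
Line 4: ['quick', 'knife'] (min_width=11, slack=5)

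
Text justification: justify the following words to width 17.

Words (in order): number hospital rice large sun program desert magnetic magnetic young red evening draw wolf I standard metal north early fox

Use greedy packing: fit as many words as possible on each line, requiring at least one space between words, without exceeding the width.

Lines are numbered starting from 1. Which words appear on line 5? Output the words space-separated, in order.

Answer: young red evening

Derivation:
Line 1: ['number', 'hospital'] (min_width=15, slack=2)
Line 2: ['rice', 'large', 'sun'] (min_width=14, slack=3)
Line 3: ['program', 'desert'] (min_width=14, slack=3)
Line 4: ['magnetic', 'magnetic'] (min_width=17, slack=0)
Line 5: ['young', 'red', 'evening'] (min_width=17, slack=0)
Line 6: ['draw', 'wolf', 'I'] (min_width=11, slack=6)
Line 7: ['standard', 'metal'] (min_width=14, slack=3)
Line 8: ['north', 'early', 'fox'] (min_width=15, slack=2)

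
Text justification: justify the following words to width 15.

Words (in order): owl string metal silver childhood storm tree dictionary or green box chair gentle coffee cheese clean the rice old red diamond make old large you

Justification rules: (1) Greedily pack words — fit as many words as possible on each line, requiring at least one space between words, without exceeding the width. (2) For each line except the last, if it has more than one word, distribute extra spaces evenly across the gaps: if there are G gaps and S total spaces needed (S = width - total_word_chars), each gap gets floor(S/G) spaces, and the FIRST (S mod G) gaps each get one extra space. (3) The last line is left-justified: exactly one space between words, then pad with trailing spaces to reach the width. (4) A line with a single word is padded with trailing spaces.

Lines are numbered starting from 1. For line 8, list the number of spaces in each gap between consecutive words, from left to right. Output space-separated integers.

Answer: 2 1

Derivation:
Line 1: ['owl', 'string'] (min_width=10, slack=5)
Line 2: ['metal', 'silver'] (min_width=12, slack=3)
Line 3: ['childhood', 'storm'] (min_width=15, slack=0)
Line 4: ['tree', 'dictionary'] (min_width=15, slack=0)
Line 5: ['or', 'green', 'box'] (min_width=12, slack=3)
Line 6: ['chair', 'gentle'] (min_width=12, slack=3)
Line 7: ['coffee', 'cheese'] (min_width=13, slack=2)
Line 8: ['clean', 'the', 'rice'] (min_width=14, slack=1)
Line 9: ['old', 'red', 'diamond'] (min_width=15, slack=0)
Line 10: ['make', 'old', 'large'] (min_width=14, slack=1)
Line 11: ['you'] (min_width=3, slack=12)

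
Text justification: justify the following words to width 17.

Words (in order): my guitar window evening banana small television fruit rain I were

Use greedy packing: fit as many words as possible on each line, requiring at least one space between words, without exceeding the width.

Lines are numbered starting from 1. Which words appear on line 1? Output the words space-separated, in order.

Answer: my guitar window

Derivation:
Line 1: ['my', 'guitar', 'window'] (min_width=16, slack=1)
Line 2: ['evening', 'banana'] (min_width=14, slack=3)
Line 3: ['small', 'television'] (min_width=16, slack=1)
Line 4: ['fruit', 'rain', 'I', 'were'] (min_width=17, slack=0)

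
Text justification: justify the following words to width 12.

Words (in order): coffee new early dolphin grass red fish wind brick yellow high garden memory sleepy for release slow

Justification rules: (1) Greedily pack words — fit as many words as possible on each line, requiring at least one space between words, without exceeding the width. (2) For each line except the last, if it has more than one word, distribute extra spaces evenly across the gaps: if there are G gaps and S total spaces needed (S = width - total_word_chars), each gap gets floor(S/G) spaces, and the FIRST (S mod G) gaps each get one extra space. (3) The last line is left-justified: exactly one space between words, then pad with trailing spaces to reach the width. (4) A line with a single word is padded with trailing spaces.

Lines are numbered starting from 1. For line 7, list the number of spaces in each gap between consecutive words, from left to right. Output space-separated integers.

Answer: 2

Derivation:
Line 1: ['coffee', 'new'] (min_width=10, slack=2)
Line 2: ['early'] (min_width=5, slack=7)
Line 3: ['dolphin'] (min_width=7, slack=5)
Line 4: ['grass', 'red'] (min_width=9, slack=3)
Line 5: ['fish', 'wind'] (min_width=9, slack=3)
Line 6: ['brick', 'yellow'] (min_width=12, slack=0)
Line 7: ['high', 'garden'] (min_width=11, slack=1)
Line 8: ['memory'] (min_width=6, slack=6)
Line 9: ['sleepy', 'for'] (min_width=10, slack=2)
Line 10: ['release', 'slow'] (min_width=12, slack=0)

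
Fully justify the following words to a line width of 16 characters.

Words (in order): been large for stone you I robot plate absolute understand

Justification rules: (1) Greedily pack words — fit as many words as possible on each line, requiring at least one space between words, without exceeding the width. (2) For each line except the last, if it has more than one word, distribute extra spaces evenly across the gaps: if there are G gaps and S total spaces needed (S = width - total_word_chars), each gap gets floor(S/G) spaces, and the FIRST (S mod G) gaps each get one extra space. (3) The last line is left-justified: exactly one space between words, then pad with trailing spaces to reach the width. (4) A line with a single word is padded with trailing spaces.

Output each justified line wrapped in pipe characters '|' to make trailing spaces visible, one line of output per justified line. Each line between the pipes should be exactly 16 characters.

Answer: |been  large  for|
|stone    you   I|
|robot      plate|
|absolute        |
|understand      |

Derivation:
Line 1: ['been', 'large', 'for'] (min_width=14, slack=2)
Line 2: ['stone', 'you', 'I'] (min_width=11, slack=5)
Line 3: ['robot', 'plate'] (min_width=11, slack=5)
Line 4: ['absolute'] (min_width=8, slack=8)
Line 5: ['understand'] (min_width=10, slack=6)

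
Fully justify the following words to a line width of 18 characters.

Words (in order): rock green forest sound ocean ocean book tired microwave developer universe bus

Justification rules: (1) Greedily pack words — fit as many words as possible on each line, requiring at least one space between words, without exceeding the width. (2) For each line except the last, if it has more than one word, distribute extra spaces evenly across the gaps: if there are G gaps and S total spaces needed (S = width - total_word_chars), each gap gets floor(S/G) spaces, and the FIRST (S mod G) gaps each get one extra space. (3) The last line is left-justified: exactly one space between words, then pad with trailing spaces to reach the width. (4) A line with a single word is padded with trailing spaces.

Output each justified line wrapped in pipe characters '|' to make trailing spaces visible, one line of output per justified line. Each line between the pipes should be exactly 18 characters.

Answer: |rock  green forest|
|sound  ocean ocean|
|book         tired|
|microwave         |
|developer universe|
|bus               |

Derivation:
Line 1: ['rock', 'green', 'forest'] (min_width=17, slack=1)
Line 2: ['sound', 'ocean', 'ocean'] (min_width=17, slack=1)
Line 3: ['book', 'tired'] (min_width=10, slack=8)
Line 4: ['microwave'] (min_width=9, slack=9)
Line 5: ['developer', 'universe'] (min_width=18, slack=0)
Line 6: ['bus'] (min_width=3, slack=15)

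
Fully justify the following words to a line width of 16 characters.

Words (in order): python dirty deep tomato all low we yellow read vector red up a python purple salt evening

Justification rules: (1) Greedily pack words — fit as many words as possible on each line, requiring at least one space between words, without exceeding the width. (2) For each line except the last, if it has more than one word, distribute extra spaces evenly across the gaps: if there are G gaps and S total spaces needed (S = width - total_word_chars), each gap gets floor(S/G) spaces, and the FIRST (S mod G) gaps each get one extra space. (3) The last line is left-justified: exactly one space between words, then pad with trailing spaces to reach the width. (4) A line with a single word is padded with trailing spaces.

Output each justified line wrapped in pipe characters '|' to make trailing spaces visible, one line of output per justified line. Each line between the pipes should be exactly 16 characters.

Line 1: ['python', 'dirty'] (min_width=12, slack=4)
Line 2: ['deep', 'tomato', 'all'] (min_width=15, slack=1)
Line 3: ['low', 'we', 'yellow'] (min_width=13, slack=3)
Line 4: ['read', 'vector', 'red'] (min_width=15, slack=1)
Line 5: ['up', 'a', 'python'] (min_width=11, slack=5)
Line 6: ['purple', 'salt'] (min_width=11, slack=5)
Line 7: ['evening'] (min_width=7, slack=9)

Answer: |python     dirty|
|deep  tomato all|
|low   we  yellow|
|read  vector red|
|up    a   python|
|purple      salt|
|evening         |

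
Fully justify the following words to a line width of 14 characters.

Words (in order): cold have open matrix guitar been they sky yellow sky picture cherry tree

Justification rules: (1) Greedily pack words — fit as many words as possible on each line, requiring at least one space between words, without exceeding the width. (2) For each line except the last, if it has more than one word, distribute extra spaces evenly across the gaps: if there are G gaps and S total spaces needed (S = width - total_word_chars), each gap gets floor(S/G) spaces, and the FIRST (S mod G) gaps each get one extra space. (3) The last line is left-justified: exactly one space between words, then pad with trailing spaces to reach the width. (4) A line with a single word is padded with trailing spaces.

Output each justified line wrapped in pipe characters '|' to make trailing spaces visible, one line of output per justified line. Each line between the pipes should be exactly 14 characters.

Line 1: ['cold', 'have', 'open'] (min_width=14, slack=0)
Line 2: ['matrix', 'guitar'] (min_width=13, slack=1)
Line 3: ['been', 'they', 'sky'] (min_width=13, slack=1)
Line 4: ['yellow', 'sky'] (min_width=10, slack=4)
Line 5: ['picture', 'cherry'] (min_width=14, slack=0)
Line 6: ['tree'] (min_width=4, slack=10)

Answer: |cold have open|
|matrix  guitar|
|been  they sky|
|yellow     sky|
|picture cherry|
|tree          |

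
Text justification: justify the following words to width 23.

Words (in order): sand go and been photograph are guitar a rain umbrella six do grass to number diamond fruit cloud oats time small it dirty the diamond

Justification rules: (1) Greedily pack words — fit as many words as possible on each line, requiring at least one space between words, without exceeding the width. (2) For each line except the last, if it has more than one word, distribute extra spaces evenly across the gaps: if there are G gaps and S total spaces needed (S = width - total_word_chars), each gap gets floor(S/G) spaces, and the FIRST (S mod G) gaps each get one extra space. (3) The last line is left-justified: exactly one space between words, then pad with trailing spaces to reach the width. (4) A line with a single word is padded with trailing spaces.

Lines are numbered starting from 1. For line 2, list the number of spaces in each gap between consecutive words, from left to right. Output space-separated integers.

Answer: 1 1 1

Derivation:
Line 1: ['sand', 'go', 'and', 'been'] (min_width=16, slack=7)
Line 2: ['photograph', 'are', 'guitar', 'a'] (min_width=23, slack=0)
Line 3: ['rain', 'umbrella', 'six', 'do'] (min_width=20, slack=3)
Line 4: ['grass', 'to', 'number', 'diamond'] (min_width=23, slack=0)
Line 5: ['fruit', 'cloud', 'oats', 'time'] (min_width=21, slack=2)
Line 6: ['small', 'it', 'dirty', 'the'] (min_width=18, slack=5)
Line 7: ['diamond'] (min_width=7, slack=16)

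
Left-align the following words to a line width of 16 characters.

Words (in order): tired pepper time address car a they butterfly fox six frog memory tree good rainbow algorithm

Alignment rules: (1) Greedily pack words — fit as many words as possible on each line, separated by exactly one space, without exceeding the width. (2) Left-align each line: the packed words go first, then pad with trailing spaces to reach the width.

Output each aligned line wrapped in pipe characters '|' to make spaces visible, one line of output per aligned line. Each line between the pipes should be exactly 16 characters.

Line 1: ['tired', 'pepper'] (min_width=12, slack=4)
Line 2: ['time', 'address', 'car'] (min_width=16, slack=0)
Line 3: ['a', 'they', 'butterfly'] (min_width=16, slack=0)
Line 4: ['fox', 'six', 'frog'] (min_width=12, slack=4)
Line 5: ['memory', 'tree', 'good'] (min_width=16, slack=0)
Line 6: ['rainbow'] (min_width=7, slack=9)
Line 7: ['algorithm'] (min_width=9, slack=7)

Answer: |tired pepper    |
|time address car|
|a they butterfly|
|fox six frog    |
|memory tree good|
|rainbow         |
|algorithm       |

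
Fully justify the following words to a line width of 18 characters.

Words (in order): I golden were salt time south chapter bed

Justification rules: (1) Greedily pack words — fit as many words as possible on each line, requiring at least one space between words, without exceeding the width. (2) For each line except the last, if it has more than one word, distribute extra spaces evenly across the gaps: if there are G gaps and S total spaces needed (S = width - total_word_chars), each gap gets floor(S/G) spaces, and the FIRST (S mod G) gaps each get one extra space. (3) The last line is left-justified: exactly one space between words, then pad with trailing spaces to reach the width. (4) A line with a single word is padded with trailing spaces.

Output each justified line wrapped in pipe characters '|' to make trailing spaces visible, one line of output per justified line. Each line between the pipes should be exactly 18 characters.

Line 1: ['I', 'golden', 'were', 'salt'] (min_width=18, slack=0)
Line 2: ['time', 'south', 'chapter'] (min_width=18, slack=0)
Line 3: ['bed'] (min_width=3, slack=15)

Answer: |I golden were salt|
|time south chapter|
|bed               |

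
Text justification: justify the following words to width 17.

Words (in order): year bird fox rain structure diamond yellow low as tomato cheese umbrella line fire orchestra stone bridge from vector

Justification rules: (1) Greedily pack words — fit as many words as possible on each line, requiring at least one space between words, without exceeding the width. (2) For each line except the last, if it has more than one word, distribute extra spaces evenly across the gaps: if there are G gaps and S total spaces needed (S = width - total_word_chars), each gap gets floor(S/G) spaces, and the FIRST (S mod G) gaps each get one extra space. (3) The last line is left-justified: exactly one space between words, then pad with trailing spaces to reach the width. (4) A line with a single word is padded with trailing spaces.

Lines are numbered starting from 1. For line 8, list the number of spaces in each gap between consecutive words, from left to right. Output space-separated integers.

Line 1: ['year', 'bird', 'fox'] (min_width=13, slack=4)
Line 2: ['rain', 'structure'] (min_width=14, slack=3)
Line 3: ['diamond', 'yellow'] (min_width=14, slack=3)
Line 4: ['low', 'as', 'tomato'] (min_width=13, slack=4)
Line 5: ['cheese', 'umbrella'] (min_width=15, slack=2)
Line 6: ['line', 'fire'] (min_width=9, slack=8)
Line 7: ['orchestra', 'stone'] (min_width=15, slack=2)
Line 8: ['bridge', 'from'] (min_width=11, slack=6)
Line 9: ['vector'] (min_width=6, slack=11)

Answer: 7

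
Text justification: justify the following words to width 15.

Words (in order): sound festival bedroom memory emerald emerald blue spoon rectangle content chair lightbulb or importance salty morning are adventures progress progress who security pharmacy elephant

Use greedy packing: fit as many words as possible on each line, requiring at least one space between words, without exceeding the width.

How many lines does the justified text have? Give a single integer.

Line 1: ['sound', 'festival'] (min_width=14, slack=1)
Line 2: ['bedroom', 'memory'] (min_width=14, slack=1)
Line 3: ['emerald', 'emerald'] (min_width=15, slack=0)
Line 4: ['blue', 'spoon'] (min_width=10, slack=5)
Line 5: ['rectangle'] (min_width=9, slack=6)
Line 6: ['content', 'chair'] (min_width=13, slack=2)
Line 7: ['lightbulb', 'or'] (min_width=12, slack=3)
Line 8: ['importance'] (min_width=10, slack=5)
Line 9: ['salty', 'morning'] (min_width=13, slack=2)
Line 10: ['are', 'adventures'] (min_width=14, slack=1)
Line 11: ['progress'] (min_width=8, slack=7)
Line 12: ['progress', 'who'] (min_width=12, slack=3)
Line 13: ['security'] (min_width=8, slack=7)
Line 14: ['pharmacy'] (min_width=8, slack=7)
Line 15: ['elephant'] (min_width=8, slack=7)
Total lines: 15

Answer: 15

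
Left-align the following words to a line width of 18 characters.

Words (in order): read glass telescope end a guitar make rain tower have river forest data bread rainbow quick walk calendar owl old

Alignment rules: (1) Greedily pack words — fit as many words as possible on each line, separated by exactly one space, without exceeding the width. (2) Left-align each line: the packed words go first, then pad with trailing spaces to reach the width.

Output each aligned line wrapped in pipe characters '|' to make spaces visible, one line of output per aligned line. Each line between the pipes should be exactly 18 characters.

Answer: |read glass        |
|telescope end a   |
|guitar make rain  |
|tower have river  |
|forest data bread |
|rainbow quick walk|
|calendar owl old  |

Derivation:
Line 1: ['read', 'glass'] (min_width=10, slack=8)
Line 2: ['telescope', 'end', 'a'] (min_width=15, slack=3)
Line 3: ['guitar', 'make', 'rain'] (min_width=16, slack=2)
Line 4: ['tower', 'have', 'river'] (min_width=16, slack=2)
Line 5: ['forest', 'data', 'bread'] (min_width=17, slack=1)
Line 6: ['rainbow', 'quick', 'walk'] (min_width=18, slack=0)
Line 7: ['calendar', 'owl', 'old'] (min_width=16, slack=2)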